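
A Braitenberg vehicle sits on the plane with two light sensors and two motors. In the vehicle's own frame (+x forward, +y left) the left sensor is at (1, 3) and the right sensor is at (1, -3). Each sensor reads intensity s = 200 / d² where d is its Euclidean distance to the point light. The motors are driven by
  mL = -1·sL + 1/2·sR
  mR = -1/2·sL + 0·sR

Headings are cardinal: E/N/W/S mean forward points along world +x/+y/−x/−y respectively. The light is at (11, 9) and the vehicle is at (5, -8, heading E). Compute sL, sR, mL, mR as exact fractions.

200/221 8/17 -148/221 -100/221

left sensor world pos  = (6, -5); dL² = 221
right sensor world pos = (6, -11); dR² = 425
sL = 200/221 = 200/221
sR = 200/425 = 8/17
mL = -1·sL + 1/2·sR = -148/221
mR = -1/2·sL + 0·sR = -100/221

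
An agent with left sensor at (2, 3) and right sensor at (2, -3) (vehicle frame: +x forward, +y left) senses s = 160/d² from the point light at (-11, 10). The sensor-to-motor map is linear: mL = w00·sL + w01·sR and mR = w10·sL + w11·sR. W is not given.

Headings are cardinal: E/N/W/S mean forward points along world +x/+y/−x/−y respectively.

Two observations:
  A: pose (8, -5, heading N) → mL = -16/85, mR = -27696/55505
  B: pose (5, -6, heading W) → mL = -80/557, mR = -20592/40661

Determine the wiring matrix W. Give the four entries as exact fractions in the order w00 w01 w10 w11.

-1/2 0 -1 -1/2

obs A: pose=(8,-5,N) → sL=32/85, sR=160/653, mL=-16/85, mR=-27696/55505
obs B: pose=(5,-6,W) → sL=160/557, sR=32/73, mL=-80/557, mR=-20592/40661
sensor matrix S = [[32/85, 160/653], [160/557, 32/73]]; det S = 213602304/2256888805
solve [mL_A; mL_B] = S·[w00; w01] and [mR_A; mR_B] = S·[w10; w11]:
  w00 = -1/2, w01 = 0, w10 = -1, w11 = -1/2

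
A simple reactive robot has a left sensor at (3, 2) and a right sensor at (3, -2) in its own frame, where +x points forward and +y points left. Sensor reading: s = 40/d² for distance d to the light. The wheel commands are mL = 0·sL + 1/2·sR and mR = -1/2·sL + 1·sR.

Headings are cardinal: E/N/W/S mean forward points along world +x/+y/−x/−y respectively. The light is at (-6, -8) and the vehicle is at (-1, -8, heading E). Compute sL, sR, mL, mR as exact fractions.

10/17 10/17 5/17 5/17

left sensor world pos  = (2, -6); dL² = 68
right sensor world pos = (2, -10); dR² = 68
sL = 40/68 = 10/17
sR = 40/68 = 10/17
mL = 0·sL + 1/2·sR = 5/17
mR = -1/2·sL + 1·sR = 5/17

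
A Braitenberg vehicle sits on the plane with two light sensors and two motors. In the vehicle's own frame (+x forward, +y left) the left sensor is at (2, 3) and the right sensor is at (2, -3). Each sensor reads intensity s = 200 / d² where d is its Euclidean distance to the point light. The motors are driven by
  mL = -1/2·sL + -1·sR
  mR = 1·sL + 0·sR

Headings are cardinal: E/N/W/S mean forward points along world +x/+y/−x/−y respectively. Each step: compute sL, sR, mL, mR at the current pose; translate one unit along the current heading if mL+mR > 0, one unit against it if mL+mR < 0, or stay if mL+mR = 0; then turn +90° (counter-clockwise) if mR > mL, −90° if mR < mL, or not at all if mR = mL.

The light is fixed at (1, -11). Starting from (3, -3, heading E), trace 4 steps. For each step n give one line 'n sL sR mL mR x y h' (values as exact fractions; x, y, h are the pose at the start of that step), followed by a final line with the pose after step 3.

n=0: pose=(3,-3,E); sL=200/137, sR=200/41; mL=-31500/5617, mR=200/137; mL+mR=-23300/5617 → advance -1; mR−mL=39700/5617 → turn +1·90°
n=1: pose=(2,-3,N); sL=25/13, sR=50/29; mL=-2025/754, mR=25/13; mL+mR=-575/754 → advance -1; mR−mL=3475/754 → turn +1·90°
n=2: pose=(2,-4,W); sL=200/17, sR=200/101; mL=-13500/1717, mR=200/17; mL+mR=6700/1717 → advance +1; mR−mL=33700/1717 → turn +1·90°
n=3: pose=(1,-4,S); sL=100/17, sR=100/17; mL=-150/17, mR=100/17; mL+mR=-50/17 → advance -1; mR−mL=250/17 → turn +1·90°

0 200/137 200/41 -31500/5617 200/137 3 -3 E
1 25/13 50/29 -2025/754 25/13 2 -3 N
2 200/17 200/101 -13500/1717 200/17 2 -4 W
3 100/17 100/17 -150/17 100/17 1 -4 S
final 1 -3 E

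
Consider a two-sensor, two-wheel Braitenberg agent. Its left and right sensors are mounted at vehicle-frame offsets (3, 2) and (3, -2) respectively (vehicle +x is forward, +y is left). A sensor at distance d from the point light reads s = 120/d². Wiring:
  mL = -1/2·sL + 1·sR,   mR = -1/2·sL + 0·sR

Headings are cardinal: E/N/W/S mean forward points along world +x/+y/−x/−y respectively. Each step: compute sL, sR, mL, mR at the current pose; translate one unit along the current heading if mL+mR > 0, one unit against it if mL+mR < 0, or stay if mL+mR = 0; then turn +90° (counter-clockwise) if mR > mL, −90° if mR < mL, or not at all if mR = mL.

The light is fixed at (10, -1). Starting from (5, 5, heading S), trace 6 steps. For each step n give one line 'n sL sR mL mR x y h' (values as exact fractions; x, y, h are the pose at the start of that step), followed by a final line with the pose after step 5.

0 20/3 60/29 -110/87 -10/3 5 5 S
1 120/89 24/29 396/2581 -60/89 5 6 W
2 15/17 15/13 315/442 -15/34 6 6 N
3 120/101 120/37 9900/3737 -60/101 6 7 E
4 60/13 12/5 6/65 -30/13 7 7 S
5 24/17 120/157 156/2669 -12/17 7 8 W
final 8 8 N

n=0: pose=(5,5,S); sL=20/3, sR=60/29; mL=-110/87, mR=-10/3; mL+mR=-400/87 → advance -1; mR−mL=-60/29 → turn -1·90°
n=1: pose=(5,6,W); sL=120/89, sR=24/29; mL=396/2581, mR=-60/89; mL+mR=-1344/2581 → advance -1; mR−mL=-24/29 → turn -1·90°
n=2: pose=(6,6,N); sL=15/17, sR=15/13; mL=315/442, mR=-15/34; mL+mR=60/221 → advance +1; mR−mL=-15/13 → turn -1·90°
n=3: pose=(6,7,E); sL=120/101, sR=120/37; mL=9900/3737, mR=-60/101; mL+mR=7680/3737 → advance +1; mR−mL=-120/37 → turn -1·90°
n=4: pose=(7,7,S); sL=60/13, sR=12/5; mL=6/65, mR=-30/13; mL+mR=-144/65 → advance -1; mR−mL=-12/5 → turn -1·90°
n=5: pose=(7,8,W); sL=24/17, sR=120/157; mL=156/2669, mR=-12/17; mL+mR=-1728/2669 → advance -1; mR−mL=-120/157 → turn -1·90°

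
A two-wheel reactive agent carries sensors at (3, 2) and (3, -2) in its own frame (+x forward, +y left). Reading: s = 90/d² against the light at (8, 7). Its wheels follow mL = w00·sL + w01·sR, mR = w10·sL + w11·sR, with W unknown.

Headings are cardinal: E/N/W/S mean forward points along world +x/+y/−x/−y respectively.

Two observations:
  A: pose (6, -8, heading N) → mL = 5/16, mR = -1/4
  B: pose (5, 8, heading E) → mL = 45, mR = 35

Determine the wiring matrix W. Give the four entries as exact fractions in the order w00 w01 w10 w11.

0 1/2 -1 1/2

obs A: pose=(6,-8,N) → sL=9/16, sR=5/8, mL=5/16, mR=-1/4
obs B: pose=(5,8,E) → sL=10, sR=90, mL=45, mR=35
sensor matrix S = [[9/16, 5/8], [10, 90]]; det S = 355/8
solve [mL_A; mL_B] = S·[w00; w01] and [mR_A; mR_B] = S·[w10; w11]:
  w00 = 0, w01 = 1/2, w10 = -1, w11 = 1/2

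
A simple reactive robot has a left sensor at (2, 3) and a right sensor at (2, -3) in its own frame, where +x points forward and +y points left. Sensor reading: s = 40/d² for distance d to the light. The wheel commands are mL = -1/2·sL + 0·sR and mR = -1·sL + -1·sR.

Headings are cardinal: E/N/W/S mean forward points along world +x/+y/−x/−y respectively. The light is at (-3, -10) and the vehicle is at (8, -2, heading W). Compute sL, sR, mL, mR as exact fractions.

left sensor world pos  = (6, -5); dL² = 106
right sensor world pos = (6, 1); dR² = 202
sL = 40/106 = 20/53
sR = 40/202 = 20/101
mL = -1/2·sL + 0·sR = -10/53
mR = -1·sL + -1·sR = -3080/5353

20/53 20/101 -10/53 -3080/5353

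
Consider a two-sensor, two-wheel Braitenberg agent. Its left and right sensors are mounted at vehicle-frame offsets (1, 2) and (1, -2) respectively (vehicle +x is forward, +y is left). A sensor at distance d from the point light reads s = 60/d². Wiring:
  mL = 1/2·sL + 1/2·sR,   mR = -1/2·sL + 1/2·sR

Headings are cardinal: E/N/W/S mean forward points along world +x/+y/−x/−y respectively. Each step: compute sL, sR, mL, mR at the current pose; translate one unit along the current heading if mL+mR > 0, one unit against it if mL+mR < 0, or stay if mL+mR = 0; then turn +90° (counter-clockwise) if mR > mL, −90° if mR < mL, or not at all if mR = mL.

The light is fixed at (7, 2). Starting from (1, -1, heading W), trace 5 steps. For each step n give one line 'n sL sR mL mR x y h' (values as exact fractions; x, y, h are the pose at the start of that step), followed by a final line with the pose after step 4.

n=0: pose=(1,-1,W); sL=30/37, sR=6/5; mL=186/185, mR=36/185; mL+mR=6/5 → advance +1; mR−mL=-30/37 → turn -1·90°
n=1: pose=(0,-1,N); sL=12/17, sR=60/29; mL=684/493, mR=336/493; mL+mR=60/29 → advance +1; mR−mL=-12/17 → turn -1·90°
n=2: pose=(0,0,E); sL=5/3, sR=15/13; mL=55/39, mR=-10/39; mL+mR=15/13 → advance +1; mR−mL=-5/3 → turn -1·90°
n=3: pose=(1,0,S); sL=12/5, sR=60/73; mL=588/365, mR=-288/365; mL+mR=60/73 → advance +1; mR−mL=-12/5 → turn -1·90°
n=4: pose=(1,-1,W); sL=30/37, sR=6/5; mL=186/185, mR=36/185; mL+mR=6/5 → advance +1; mR−mL=-30/37 → turn -1·90°

0 30/37 6/5 186/185 36/185 1 -1 W
1 12/17 60/29 684/493 336/493 0 -1 N
2 5/3 15/13 55/39 -10/39 0 0 E
3 12/5 60/73 588/365 -288/365 1 0 S
4 30/37 6/5 186/185 36/185 1 -1 W
final 0 -1 N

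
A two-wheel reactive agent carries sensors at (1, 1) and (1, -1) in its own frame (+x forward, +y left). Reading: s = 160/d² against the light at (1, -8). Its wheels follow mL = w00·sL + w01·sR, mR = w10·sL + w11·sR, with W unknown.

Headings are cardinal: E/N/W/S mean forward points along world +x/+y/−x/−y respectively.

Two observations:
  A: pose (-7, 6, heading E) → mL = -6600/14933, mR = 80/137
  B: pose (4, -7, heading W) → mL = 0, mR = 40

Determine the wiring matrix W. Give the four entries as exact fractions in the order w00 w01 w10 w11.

obs A: pose=(-7,6,E) → sL=80/137, sR=80/109, mL=-6600/14933, mR=80/137
obs B: pose=(4,-7,W) → sL=40, sR=20, mL=0, mR=40
sensor matrix S = [[80/137, 80/109], [40, 20]]; det S = -264000/14933
solve [mL_A; mL_B] = S·[w00; w01] and [mR_A; mR_B] = S·[w10; w11]:
  w00 = 1/2, w01 = -1, w10 = 1, w11 = 0

1/2 -1 1 0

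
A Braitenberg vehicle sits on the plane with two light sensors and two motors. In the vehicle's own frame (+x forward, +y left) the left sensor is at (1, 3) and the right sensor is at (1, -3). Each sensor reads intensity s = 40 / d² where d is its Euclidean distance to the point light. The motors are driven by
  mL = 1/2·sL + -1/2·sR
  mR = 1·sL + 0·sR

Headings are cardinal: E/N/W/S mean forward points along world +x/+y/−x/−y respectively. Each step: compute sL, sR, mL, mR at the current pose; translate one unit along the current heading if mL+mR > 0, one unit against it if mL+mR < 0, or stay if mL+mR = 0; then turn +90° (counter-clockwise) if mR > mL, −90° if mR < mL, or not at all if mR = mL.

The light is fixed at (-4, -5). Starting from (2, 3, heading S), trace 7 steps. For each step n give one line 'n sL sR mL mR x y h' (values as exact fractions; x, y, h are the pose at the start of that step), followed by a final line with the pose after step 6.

0 4/13 20/29 -72/377 4/13 2 3 S
1 40/149 8/13 -336/1937 40/149 2 2 E
2 1/2 10/41 21/164 1/2 3 2 N
3 40/61 40/157 1920/9577 40/61 3 3 W
4 4/13 20/29 -72/377 4/13 2 3 S
5 40/149 8/13 -336/1937 40/149 2 2 E
6 1/2 10/41 21/164 1/2 3 2 N
final 3 3 W

n=0: pose=(2,3,S); sL=4/13, sR=20/29; mL=-72/377, mR=4/13; mL+mR=44/377 → advance +1; mR−mL=188/377 → turn +1·90°
n=1: pose=(2,2,E); sL=40/149, sR=8/13; mL=-336/1937, mR=40/149; mL+mR=184/1937 → advance +1; mR−mL=856/1937 → turn +1·90°
n=2: pose=(3,2,N); sL=1/2, sR=10/41; mL=21/164, mR=1/2; mL+mR=103/164 → advance +1; mR−mL=61/164 → turn +1·90°
n=3: pose=(3,3,W); sL=40/61, sR=40/157; mL=1920/9577, mR=40/61; mL+mR=8200/9577 → advance +1; mR−mL=4360/9577 → turn +1·90°
n=4: pose=(2,3,S); sL=4/13, sR=20/29; mL=-72/377, mR=4/13; mL+mR=44/377 → advance +1; mR−mL=188/377 → turn +1·90°
n=5: pose=(2,2,E); sL=40/149, sR=8/13; mL=-336/1937, mR=40/149; mL+mR=184/1937 → advance +1; mR−mL=856/1937 → turn +1·90°
n=6: pose=(3,2,N); sL=1/2, sR=10/41; mL=21/164, mR=1/2; mL+mR=103/164 → advance +1; mR−mL=61/164 → turn +1·90°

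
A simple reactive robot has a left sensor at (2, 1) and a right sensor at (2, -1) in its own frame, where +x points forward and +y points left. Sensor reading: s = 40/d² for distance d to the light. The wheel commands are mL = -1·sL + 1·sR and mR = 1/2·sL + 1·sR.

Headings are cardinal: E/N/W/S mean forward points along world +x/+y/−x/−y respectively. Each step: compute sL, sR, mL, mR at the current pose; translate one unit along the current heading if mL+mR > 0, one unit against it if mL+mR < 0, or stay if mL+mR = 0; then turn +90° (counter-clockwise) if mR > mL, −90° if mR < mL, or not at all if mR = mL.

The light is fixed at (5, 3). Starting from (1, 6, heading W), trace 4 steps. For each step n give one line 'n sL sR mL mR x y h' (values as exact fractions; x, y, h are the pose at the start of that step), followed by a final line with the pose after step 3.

n=0: pose=(1,6,W); sL=1, sR=10/13; mL=-3/13, mR=33/26; mL+mR=27/26 → advance +1; mR−mL=3/2 → turn +1·90°
n=1: pose=(0,6,S); sL=40/17, sR=40/37; mL=-800/629, mR=1420/629; mL+mR=620/629 → advance +1; mR−mL=60/17 → turn +1·90°
n=2: pose=(0,5,E); sL=20/9, sR=4; mL=16/9, mR=46/9; mL+mR=62/9 → advance +1; mR−mL=10/3 → turn +1·90°
n=3: pose=(1,5,N); sL=40/41, sR=8/5; mL=128/205, mR=428/205; mL+mR=556/205 → advance +1; mR−mL=60/41 → turn +1·90°

0 1 10/13 -3/13 33/26 1 6 W
1 40/17 40/37 -800/629 1420/629 0 6 S
2 20/9 4 16/9 46/9 0 5 E
3 40/41 8/5 128/205 428/205 1 5 N
final 1 6 W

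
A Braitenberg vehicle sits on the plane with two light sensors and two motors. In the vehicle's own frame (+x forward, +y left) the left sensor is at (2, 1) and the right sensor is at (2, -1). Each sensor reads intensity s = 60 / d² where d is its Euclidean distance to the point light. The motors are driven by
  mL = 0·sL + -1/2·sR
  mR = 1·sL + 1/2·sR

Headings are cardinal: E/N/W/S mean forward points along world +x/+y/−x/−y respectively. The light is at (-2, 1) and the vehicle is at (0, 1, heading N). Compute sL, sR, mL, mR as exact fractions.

12 60/13 -30/13 186/13

left sensor world pos  = (-1, 3); dL² = 5
right sensor world pos = (1, 3); dR² = 13
sL = 60/5 = 12
sR = 60/13 = 60/13
mL = 0·sL + -1/2·sR = -30/13
mR = 1·sL + 1/2·sR = 186/13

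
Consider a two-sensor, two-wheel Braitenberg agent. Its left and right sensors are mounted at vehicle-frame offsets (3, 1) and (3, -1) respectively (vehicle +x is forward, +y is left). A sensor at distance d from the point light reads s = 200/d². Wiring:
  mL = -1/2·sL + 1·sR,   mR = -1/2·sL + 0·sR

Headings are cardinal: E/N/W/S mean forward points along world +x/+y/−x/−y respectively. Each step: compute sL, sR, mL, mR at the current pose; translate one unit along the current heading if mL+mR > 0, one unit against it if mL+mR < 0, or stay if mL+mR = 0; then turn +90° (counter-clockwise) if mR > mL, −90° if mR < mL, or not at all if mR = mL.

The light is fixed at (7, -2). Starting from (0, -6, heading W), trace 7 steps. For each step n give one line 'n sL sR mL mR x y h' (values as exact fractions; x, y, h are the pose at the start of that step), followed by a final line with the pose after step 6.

0 8/5 200/109 564/545 -4/5 0 -6 W
1 100/41 4 114/41 -50/41 -1 -6 N
2 200/29 200/41 1700/1189 -100/29 -1 -5 E
3 2 25/17 8/17 -1 -2 -5 S
4 200/153 40/29 3220/4437 -100/153 -2 -4 W
5 100/61 100/41 4050/2501 -50/61 -3 -4 N
6 200/49 200/53 4500/2597 -100/49 -3 -3 E
final -4 -3 S

n=0: pose=(0,-6,W); sL=8/5, sR=200/109; mL=564/545, mR=-4/5; mL+mR=128/545 → advance +1; mR−mL=-200/109 → turn -1·90°
n=1: pose=(-1,-6,N); sL=100/41, sR=4; mL=114/41, mR=-50/41; mL+mR=64/41 → advance +1; mR−mL=-4 → turn -1·90°
n=2: pose=(-1,-5,E); sL=200/29, sR=200/41; mL=1700/1189, mR=-100/29; mL+mR=-2400/1189 → advance -1; mR−mL=-200/41 → turn -1·90°
n=3: pose=(-2,-5,S); sL=2, sR=25/17; mL=8/17, mR=-1; mL+mR=-9/17 → advance -1; mR−mL=-25/17 → turn -1·90°
n=4: pose=(-2,-4,W); sL=200/153, sR=40/29; mL=3220/4437, mR=-100/153; mL+mR=320/4437 → advance +1; mR−mL=-40/29 → turn -1·90°
n=5: pose=(-3,-4,N); sL=100/61, sR=100/41; mL=4050/2501, mR=-50/61; mL+mR=2000/2501 → advance +1; mR−mL=-100/41 → turn -1·90°
n=6: pose=(-3,-3,E); sL=200/49, sR=200/53; mL=4500/2597, mR=-100/49; mL+mR=-800/2597 → advance -1; mR−mL=-200/53 → turn -1·90°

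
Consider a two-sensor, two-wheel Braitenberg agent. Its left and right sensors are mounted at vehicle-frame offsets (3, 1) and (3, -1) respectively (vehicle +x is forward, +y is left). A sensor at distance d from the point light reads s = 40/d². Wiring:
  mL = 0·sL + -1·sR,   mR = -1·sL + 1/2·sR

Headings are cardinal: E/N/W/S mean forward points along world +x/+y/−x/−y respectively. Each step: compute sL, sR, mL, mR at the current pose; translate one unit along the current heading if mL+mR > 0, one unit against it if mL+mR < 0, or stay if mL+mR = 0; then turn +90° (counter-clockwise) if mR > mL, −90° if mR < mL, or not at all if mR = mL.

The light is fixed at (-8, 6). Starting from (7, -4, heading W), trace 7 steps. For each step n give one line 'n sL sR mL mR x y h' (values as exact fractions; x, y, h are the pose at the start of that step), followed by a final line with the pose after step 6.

0 8/53 8/45 -8/45 -148/2385 7 -4 W
1 20/229 20/197 -20/197 -1650/45113 8 -4 S
2 8/85 40/461 -40/461 -1988/39185 8 -3 E
3 5/29 10/73 -10/73 -220/2117 7 -3 N
4 8/53 8/45 -8/45 -148/2385 7 -4 W
5 20/229 20/197 -20/197 -1650/45113 8 -4 S
6 8/85 40/461 -40/461 -1988/39185 8 -3 E
final 7 -3 N

n=0: pose=(7,-4,W); sL=8/53, sR=8/45; mL=-8/45, mR=-148/2385; mL+mR=-572/2385 → advance -1; mR−mL=92/795 → turn +1·90°
n=1: pose=(8,-4,S); sL=20/229, sR=20/197; mL=-20/197, mR=-1650/45113; mL+mR=-6230/45113 → advance -1; mR−mL=2930/45113 → turn +1·90°
n=2: pose=(8,-3,E); sL=8/85, sR=40/461; mL=-40/461, mR=-1988/39185; mL+mR=-5388/39185 → advance -1; mR−mL=1412/39185 → turn +1·90°
n=3: pose=(7,-3,N); sL=5/29, sR=10/73; mL=-10/73, mR=-220/2117; mL+mR=-510/2117 → advance -1; mR−mL=70/2117 → turn +1·90°
n=4: pose=(7,-4,W); sL=8/53, sR=8/45; mL=-8/45, mR=-148/2385; mL+mR=-572/2385 → advance -1; mR−mL=92/795 → turn +1·90°
n=5: pose=(8,-4,S); sL=20/229, sR=20/197; mL=-20/197, mR=-1650/45113; mL+mR=-6230/45113 → advance -1; mR−mL=2930/45113 → turn +1·90°
n=6: pose=(8,-3,E); sL=8/85, sR=40/461; mL=-40/461, mR=-1988/39185; mL+mR=-5388/39185 → advance -1; mR−mL=1412/39185 → turn +1·90°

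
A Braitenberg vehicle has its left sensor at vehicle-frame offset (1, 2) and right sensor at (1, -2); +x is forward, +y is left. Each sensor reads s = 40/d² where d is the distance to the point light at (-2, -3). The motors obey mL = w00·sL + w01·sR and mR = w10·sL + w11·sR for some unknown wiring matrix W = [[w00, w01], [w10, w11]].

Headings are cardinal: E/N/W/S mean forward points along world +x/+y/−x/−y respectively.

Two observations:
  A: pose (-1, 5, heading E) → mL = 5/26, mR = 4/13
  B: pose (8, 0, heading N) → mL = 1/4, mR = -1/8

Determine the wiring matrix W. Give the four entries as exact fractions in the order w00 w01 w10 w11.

obs A: pose=(-1,5,E) → sL=5/13, sR=1, mL=5/26, mR=4/13
obs B: pose=(8,0,N) → sL=1/2, sR=1/4, mL=1/4, mR=-1/8
sensor matrix S = [[5/13, 1], [1/2, 1/4]]; det S = -21/52
solve [mL_A; mL_B] = S·[w00; w01] and [mR_A; mR_B] = S·[w10; w11]:
  w00 = 1/2, w01 = 0, w10 = -1/2, w11 = 1/2

1/2 0 -1/2 1/2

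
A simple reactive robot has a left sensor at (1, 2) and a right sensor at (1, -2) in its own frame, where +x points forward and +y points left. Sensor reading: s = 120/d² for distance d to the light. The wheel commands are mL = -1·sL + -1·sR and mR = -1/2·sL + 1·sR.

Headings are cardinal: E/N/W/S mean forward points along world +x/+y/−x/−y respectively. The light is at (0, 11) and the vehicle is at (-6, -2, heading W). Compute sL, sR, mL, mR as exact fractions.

left sensor world pos  = (-7, -4); dL² = 274
right sensor world pos = (-7, 0); dR² = 170
sL = 120/274 = 60/137
sR = 120/170 = 12/17
mL = -1·sL + -1·sR = -2664/2329
mR = -1/2·sL + 1·sR = 1134/2329

60/137 12/17 -2664/2329 1134/2329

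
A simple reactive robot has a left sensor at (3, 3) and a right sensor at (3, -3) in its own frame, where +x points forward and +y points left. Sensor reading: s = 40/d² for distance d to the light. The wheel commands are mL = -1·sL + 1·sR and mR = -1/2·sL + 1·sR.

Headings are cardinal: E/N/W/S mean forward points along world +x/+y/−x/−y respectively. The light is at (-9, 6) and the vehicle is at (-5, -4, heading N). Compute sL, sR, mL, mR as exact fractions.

left sensor world pos  = (-8, -1); dL² = 50
right sensor world pos = (-2, -1); dR² = 98
sL = 40/50 = 4/5
sR = 40/98 = 20/49
mL = -1·sL + 1·sR = -96/245
mR = -1/2·sL + 1·sR = 2/245

4/5 20/49 -96/245 2/245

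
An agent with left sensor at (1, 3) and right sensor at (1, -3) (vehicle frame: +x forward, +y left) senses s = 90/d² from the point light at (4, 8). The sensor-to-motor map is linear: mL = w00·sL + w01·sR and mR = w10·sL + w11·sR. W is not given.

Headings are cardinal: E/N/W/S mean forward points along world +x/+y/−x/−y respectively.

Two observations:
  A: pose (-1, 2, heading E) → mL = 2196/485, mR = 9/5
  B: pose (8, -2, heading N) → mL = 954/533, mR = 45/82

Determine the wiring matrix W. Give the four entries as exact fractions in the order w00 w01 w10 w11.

obs A: pose=(-1,2,E) → sL=18/5, sR=90/97, mL=2196/485, mR=9/5
obs B: pose=(8,-2,N) → sL=45/41, sR=9/13, mL=954/533, mR=45/82
sensor matrix S = [[18/5, 90/97], [45/41, 9/13]]; det S = 381024/258505
solve [mL_A; mL_B] = S·[w00; w01] and [mR_A; mR_B] = S·[w10; w11]:
  w00 = 1, w01 = 1, w10 = 1/2, w11 = 0

1 1 1/2 0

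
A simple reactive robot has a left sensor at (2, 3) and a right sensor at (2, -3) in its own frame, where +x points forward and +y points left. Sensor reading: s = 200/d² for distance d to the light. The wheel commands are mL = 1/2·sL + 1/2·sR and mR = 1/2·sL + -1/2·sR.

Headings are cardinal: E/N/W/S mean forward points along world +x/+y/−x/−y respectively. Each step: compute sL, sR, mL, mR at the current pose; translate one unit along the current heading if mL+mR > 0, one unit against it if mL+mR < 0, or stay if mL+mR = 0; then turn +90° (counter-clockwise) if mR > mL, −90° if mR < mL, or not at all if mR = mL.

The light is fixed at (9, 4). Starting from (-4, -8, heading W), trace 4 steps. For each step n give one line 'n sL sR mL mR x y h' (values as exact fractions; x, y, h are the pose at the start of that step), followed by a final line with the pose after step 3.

n=0: pose=(-4,-8,W); sL=4/9, sR=100/153; mL=28/51, mR=-16/153; mL+mR=4/9 → advance +1; mR−mL=-100/153 → turn -1·90°
n=1: pose=(-5,-8,N); sL=200/389, sR=200/221; mL=61000/85969, mR=-16800/85969; mL+mR=200/389 → advance +1; mR−mL=-200/221 → turn -1·90°
n=2: pose=(-5,-7,E); sL=25/26, sR=10/17; mL=685/884, mR=165/884; mL+mR=25/26 → advance +1; mR−mL=-10/17 → turn -1·90°
n=3: pose=(-4,-7,S); sL=200/269, sR=8/17; mL=2776/4573, mR=624/4573; mL+mR=200/269 → advance +1; mR−mL=-8/17 → turn -1·90°

0 4/9 100/153 28/51 -16/153 -4 -8 W
1 200/389 200/221 61000/85969 -16800/85969 -5 -8 N
2 25/26 10/17 685/884 165/884 -5 -7 E
3 200/269 8/17 2776/4573 624/4573 -4 -7 S
final -4 -8 W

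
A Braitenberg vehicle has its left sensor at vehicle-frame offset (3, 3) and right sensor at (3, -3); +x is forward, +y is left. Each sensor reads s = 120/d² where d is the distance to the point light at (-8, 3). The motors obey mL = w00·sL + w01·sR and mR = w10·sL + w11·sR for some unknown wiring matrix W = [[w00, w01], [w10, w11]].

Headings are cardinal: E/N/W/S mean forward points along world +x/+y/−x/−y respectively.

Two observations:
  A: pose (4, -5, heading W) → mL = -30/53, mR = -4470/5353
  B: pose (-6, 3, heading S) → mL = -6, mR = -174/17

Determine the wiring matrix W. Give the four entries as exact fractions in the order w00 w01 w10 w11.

obs A: pose=(4,-5,W) → sL=60/101, sR=60/53, mL=-30/53, mR=-4470/5353
obs B: pose=(-6,3,S) → sL=60/17, sR=12, mL=-6, mR=-174/17
sensor matrix S = [[60/101, 60/53], [60/17, 12]]; det S = 285120/91001
solve [mL_A; mL_B] = S·[w00; w01] and [mR_A; mR_B] = S·[w10; w11]:
  w00 = 0, w01 = -1/2, w10 = 1/2, w11 = -1

0 -1/2 1/2 -1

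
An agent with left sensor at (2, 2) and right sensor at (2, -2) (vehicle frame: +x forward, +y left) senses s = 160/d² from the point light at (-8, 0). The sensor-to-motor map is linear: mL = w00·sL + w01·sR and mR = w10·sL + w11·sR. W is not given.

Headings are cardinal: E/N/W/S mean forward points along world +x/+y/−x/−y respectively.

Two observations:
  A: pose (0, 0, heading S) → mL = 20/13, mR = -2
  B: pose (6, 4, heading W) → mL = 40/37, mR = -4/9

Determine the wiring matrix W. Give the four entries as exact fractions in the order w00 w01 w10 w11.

obs A: pose=(0,0,S) → sL=20/13, sR=4, mL=20/13, mR=-2
obs B: pose=(6,4,W) → sL=40/37, sR=8/9, mL=40/37, mR=-4/9
sensor matrix S = [[20/13, 4], [40/37, 8/9]]; det S = -12800/4329
solve [mL_A; mL_B] = S·[w00; w01] and [mR_A; mR_B] = S·[w10; w11]:
  w00 = 1, w01 = 0, w10 = 0, w11 = -1/2

1 0 0 -1/2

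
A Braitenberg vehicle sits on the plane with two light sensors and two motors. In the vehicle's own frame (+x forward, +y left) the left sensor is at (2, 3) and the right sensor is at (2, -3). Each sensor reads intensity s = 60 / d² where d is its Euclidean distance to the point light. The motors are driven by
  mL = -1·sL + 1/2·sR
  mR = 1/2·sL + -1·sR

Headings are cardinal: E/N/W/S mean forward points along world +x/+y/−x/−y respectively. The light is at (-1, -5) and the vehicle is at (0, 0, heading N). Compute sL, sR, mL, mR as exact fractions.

left sensor world pos  = (-3, 2); dL² = 53
right sensor world pos = (3, 2); dR² = 65
sL = 60/53 = 60/53
sR = 60/65 = 12/13
mL = -1·sL + 1/2·sR = -462/689
mR = 1/2·sL + -1·sR = -246/689

60/53 12/13 -462/689 -246/689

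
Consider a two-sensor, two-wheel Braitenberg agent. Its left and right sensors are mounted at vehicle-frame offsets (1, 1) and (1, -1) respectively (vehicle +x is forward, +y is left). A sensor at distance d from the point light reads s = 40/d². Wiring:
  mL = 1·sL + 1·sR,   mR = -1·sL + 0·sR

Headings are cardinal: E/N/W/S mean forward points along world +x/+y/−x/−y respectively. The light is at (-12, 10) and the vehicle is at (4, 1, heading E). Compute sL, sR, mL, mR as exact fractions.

40/353 40/389 29680/137317 -40/353

left sensor world pos  = (5, 2); dL² = 353
right sensor world pos = (5, 0); dR² = 389
sL = 40/353 = 40/353
sR = 40/389 = 40/389
mL = 1·sL + 1·sR = 29680/137317
mR = -1·sL + 0·sR = -40/353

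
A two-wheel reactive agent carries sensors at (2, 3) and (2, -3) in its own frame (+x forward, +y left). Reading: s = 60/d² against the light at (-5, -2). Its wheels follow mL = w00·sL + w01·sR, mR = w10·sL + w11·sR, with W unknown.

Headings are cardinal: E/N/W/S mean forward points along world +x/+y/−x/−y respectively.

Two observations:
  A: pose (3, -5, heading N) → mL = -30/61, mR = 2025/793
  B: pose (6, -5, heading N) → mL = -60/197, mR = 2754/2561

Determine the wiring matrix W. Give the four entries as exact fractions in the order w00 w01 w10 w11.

0 -1 1 1/2

obs A: pose=(3,-5,N) → sL=30/13, sR=30/61, mL=-30/61, mR=2025/793
obs B: pose=(6,-5,N) → sL=12/13, sR=60/197, mL=-60/197, mR=2754/2561
sensor matrix S = [[30/13, 30/61], [12/13, 60/197]]; det S = 38880/156221
solve [mL_A; mL_B] = S·[w00; w01] and [mR_A; mR_B] = S·[w10; w11]:
  w00 = 0, w01 = -1, w10 = 1, w11 = 1/2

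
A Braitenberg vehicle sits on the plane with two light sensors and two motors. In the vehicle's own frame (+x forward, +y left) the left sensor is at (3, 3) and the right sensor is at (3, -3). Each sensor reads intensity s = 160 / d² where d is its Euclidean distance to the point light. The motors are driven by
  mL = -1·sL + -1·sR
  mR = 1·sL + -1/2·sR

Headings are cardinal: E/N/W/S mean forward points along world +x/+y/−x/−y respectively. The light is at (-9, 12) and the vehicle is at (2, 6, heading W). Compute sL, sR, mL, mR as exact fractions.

left sensor world pos  = (-1, 3); dL² = 145
right sensor world pos = (-1, 9); dR² = 73
sL = 160/145 = 32/29
sR = 160/73 = 160/73
mL = -1·sL + -1·sR = -6976/2117
mR = 1·sL + -1/2·sR = 16/2117

32/29 160/73 -6976/2117 16/2117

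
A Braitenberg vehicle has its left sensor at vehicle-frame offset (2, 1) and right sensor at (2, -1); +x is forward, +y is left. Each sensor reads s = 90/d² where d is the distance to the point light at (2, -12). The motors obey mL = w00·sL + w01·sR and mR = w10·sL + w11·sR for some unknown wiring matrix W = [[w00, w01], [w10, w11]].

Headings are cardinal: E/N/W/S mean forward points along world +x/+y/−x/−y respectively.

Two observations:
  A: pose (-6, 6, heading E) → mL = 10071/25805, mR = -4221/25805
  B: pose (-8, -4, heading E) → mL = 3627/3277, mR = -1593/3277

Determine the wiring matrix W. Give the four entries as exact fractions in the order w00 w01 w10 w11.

obs A: pose=(-6,6,E) → sL=90/397, sR=18/65, mL=10071/25805, mR=-4221/25805
obs B: pose=(-8,-4,E) → sL=18/29, sR=90/113, mL=3627/3277, mR=-1593/3277
sensor matrix S = [[90/397, 18/65], [18/29, 90/113]]; det S = 733536/84562985
solve [mL_A; mL_B] = S·[w00; w01] and [mR_A; mR_B] = S·[w10; w11]:
  w00 = 1/2, w01 = 1, w10 = 1/2, w11 = -1

1/2 1 1/2 -1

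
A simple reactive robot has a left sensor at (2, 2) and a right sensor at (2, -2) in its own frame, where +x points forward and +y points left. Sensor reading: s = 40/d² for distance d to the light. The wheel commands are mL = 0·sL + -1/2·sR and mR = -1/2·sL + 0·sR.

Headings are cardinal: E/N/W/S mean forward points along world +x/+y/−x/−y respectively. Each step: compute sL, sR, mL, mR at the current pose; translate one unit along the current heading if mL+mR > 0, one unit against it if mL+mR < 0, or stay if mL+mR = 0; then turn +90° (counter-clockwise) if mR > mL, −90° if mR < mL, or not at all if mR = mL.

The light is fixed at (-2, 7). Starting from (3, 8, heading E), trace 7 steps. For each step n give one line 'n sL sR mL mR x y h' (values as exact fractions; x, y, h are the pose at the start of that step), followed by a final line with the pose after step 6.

0 20/29 4/5 -2/5 -10/29 3 8 E
1 40/13 8/9 -4/9 -20/13 2 8 N
2 1 1 -1/2 -1/2 2 7 E
3 40/29 40/29 -20/29 -20/29 1 7 E
4 2 2 -1 -1 0 7 E
5 40/13 40/13 -20/13 -20/13 -1 7 E
6 5 5 -5/2 -5/2 -2 7 E
final -3 7 E

n=0: pose=(3,8,E); sL=20/29, sR=4/5; mL=-2/5, mR=-10/29; mL+mR=-108/145 → advance -1; mR−mL=8/145 → turn +1·90°
n=1: pose=(2,8,N); sL=40/13, sR=8/9; mL=-4/9, mR=-20/13; mL+mR=-232/117 → advance -1; mR−mL=-128/117 → turn -1·90°
n=2: pose=(2,7,E); sL=1, sR=1; mL=-1/2, mR=-1/2; mL+mR=-1 → advance -1; mR−mL=0 → turn +0·90°
n=3: pose=(1,7,E); sL=40/29, sR=40/29; mL=-20/29, mR=-20/29; mL+mR=-40/29 → advance -1; mR−mL=0 → turn +0·90°
n=4: pose=(0,7,E); sL=2, sR=2; mL=-1, mR=-1; mL+mR=-2 → advance -1; mR−mL=0 → turn +0·90°
n=5: pose=(-1,7,E); sL=40/13, sR=40/13; mL=-20/13, mR=-20/13; mL+mR=-40/13 → advance -1; mR−mL=0 → turn +0·90°
n=6: pose=(-2,7,E); sL=5, sR=5; mL=-5/2, mR=-5/2; mL+mR=-5 → advance -1; mR−mL=0 → turn +0·90°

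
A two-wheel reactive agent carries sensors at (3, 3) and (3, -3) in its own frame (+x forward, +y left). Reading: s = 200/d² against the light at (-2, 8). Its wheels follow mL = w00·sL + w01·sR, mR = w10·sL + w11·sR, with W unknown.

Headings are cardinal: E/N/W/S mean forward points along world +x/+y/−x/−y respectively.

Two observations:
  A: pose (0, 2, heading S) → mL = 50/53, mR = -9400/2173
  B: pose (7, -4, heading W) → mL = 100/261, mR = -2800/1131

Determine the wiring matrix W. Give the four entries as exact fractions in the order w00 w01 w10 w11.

obs A: pose=(0,2,S) → sL=100/53, sR=100/41, mL=50/53, mR=-9400/2173
obs B: pose=(7,-4,W) → sL=200/261, sR=200/117, mL=100/261, mR=-2800/1131
sensor matrix S = [[100/53, 100/41], [200/261, 200/117]]; det S = 10000000/7372989
solve [mL_A; mL_B] = S·[w00; w01] and [mR_A; mR_B] = S·[w10; w11]:
  w00 = 1/2, w01 = 0, w10 = -1, w11 = -1

1/2 0 -1 -1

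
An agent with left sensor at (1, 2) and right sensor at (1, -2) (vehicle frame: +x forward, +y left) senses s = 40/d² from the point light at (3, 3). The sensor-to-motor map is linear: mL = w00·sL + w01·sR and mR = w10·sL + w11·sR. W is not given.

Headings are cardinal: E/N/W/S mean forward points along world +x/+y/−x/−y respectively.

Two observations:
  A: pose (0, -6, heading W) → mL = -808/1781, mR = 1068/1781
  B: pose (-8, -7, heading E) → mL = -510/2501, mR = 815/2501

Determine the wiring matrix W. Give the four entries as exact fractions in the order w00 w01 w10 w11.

-1/2 -1/2 1 1/2

obs A: pose=(0,-6,W) → sL=40/137, sR=8/13, mL=-808/1781, mR=1068/1781
obs B: pose=(-8,-7,E) → sL=10/41, sR=10/61, mL=-510/2501, mR=815/2501
sensor matrix S = [[40/137, 8/13], [10/41, 10/61]]; det S = -455360/4454281
solve [mL_A; mL_B] = S·[w00; w01] and [mR_A; mR_B] = S·[w10; w11]:
  w00 = -1/2, w01 = -1/2, w10 = 1, w11 = 1/2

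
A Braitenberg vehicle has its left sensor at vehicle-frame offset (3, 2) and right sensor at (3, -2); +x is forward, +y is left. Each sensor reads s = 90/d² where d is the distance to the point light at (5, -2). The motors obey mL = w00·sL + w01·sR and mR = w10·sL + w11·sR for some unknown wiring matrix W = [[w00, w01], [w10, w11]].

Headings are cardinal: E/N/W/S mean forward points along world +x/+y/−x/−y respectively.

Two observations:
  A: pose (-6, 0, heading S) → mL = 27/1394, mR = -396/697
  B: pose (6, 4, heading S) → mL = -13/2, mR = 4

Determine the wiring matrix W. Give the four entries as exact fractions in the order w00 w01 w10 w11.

1/2 -1 -1 1

obs A: pose=(-6,0,S) → sL=45/41, sR=9/17, mL=27/1394, mR=-396/697
obs B: pose=(6,4,S) → sL=5, sR=9, mL=-13/2, mR=4
sensor matrix S = [[45/41, 9/17], [5, 9]]; det S = 5040/697
solve [mL_A; mL_B] = S·[w00; w01] and [mR_A; mR_B] = S·[w10; w11]:
  w00 = 1/2, w01 = -1, w10 = -1, w11 = 1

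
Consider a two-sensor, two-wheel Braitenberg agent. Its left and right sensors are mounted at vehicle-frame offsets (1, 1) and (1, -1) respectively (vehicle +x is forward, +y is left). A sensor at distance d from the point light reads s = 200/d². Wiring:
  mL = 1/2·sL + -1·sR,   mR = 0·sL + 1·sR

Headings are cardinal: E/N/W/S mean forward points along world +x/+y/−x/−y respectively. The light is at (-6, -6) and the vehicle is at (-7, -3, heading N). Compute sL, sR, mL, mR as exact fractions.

10 25/2 -15/2 25/2

left sensor world pos  = (-8, -2); dL² = 20
right sensor world pos = (-6, -2); dR² = 16
sL = 200/20 = 10
sR = 200/16 = 25/2
mL = 1/2·sL + -1·sR = -15/2
mR = 0·sL + 1·sR = 25/2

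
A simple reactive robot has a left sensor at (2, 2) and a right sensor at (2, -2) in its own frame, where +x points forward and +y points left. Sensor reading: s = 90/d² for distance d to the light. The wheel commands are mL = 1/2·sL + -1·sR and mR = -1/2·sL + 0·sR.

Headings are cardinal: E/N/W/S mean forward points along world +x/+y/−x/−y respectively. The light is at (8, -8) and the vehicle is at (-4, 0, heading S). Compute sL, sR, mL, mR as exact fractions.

45/68 45/116 -225/3944 -45/136

left sensor world pos  = (-2, -2); dL² = 136
right sensor world pos = (-6, -2); dR² = 232
sL = 90/136 = 45/68
sR = 90/232 = 45/116
mL = 1/2·sL + -1·sR = -225/3944
mR = -1/2·sL + 0·sR = -45/136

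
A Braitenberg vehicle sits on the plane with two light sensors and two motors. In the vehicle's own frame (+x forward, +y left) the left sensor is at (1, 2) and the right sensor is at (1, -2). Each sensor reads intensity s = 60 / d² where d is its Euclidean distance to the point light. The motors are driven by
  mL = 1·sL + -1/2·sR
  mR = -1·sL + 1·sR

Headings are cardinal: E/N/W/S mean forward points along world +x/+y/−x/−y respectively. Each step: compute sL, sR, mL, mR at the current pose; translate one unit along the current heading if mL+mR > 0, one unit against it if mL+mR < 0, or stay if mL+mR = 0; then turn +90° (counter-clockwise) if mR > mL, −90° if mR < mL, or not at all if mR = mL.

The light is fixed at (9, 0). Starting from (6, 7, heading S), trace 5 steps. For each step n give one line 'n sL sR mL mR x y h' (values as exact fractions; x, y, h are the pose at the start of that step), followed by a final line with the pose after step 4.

0 60/37 60/61 2550/2257 -1440/2257 6 7 S
1 15/8 3/4 3/2 -9/8 6 6 W
2 12/17 60/53 126/901 384/901 5 6 N
3 6/5 30/53 243/265 -168/265 5 7 W
4 60/113 60/73 990/8249 2400/8249 4 7 N
final 4 8 W

n=0: pose=(6,7,S); sL=60/37, sR=60/61; mL=2550/2257, mR=-1440/2257; mL+mR=30/61 → advance +1; mR−mL=-3990/2257 → turn -1·90°
n=1: pose=(6,6,W); sL=15/8, sR=3/4; mL=3/2, mR=-9/8; mL+mR=3/8 → advance +1; mR−mL=-21/8 → turn -1·90°
n=2: pose=(5,6,N); sL=12/17, sR=60/53; mL=126/901, mR=384/901; mL+mR=30/53 → advance +1; mR−mL=258/901 → turn +1·90°
n=3: pose=(5,7,W); sL=6/5, sR=30/53; mL=243/265, mR=-168/265; mL+mR=15/53 → advance +1; mR−mL=-411/265 → turn -1·90°
n=4: pose=(4,7,N); sL=60/113, sR=60/73; mL=990/8249, mR=2400/8249; mL+mR=30/73 → advance +1; mR−mL=1410/8249 → turn +1·90°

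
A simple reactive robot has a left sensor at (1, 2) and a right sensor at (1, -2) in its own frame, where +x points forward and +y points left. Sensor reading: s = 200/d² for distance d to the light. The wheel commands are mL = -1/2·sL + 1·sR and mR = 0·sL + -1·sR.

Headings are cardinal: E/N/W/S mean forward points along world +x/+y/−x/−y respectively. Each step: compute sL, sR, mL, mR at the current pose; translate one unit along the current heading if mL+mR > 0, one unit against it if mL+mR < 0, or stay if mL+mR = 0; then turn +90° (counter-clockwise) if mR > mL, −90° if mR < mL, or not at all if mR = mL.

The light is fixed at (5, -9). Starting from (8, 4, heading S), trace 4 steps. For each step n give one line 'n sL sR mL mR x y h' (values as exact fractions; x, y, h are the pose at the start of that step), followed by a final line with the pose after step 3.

n=0: pose=(8,4,S); sL=200/169, sR=40/29; mL=3860/4901, mR=-40/29; mL+mR=-100/169 → advance -1; mR−mL=-10620/4901 → turn -1·90°
n=1: pose=(8,5,W); sL=50/37, sR=10/13; mL=45/481, mR=-10/13; mL+mR=-25/37 → advance -1; mR−mL=-415/481 → turn -1·90°
n=2: pose=(9,5,N); sL=200/229, sR=200/261; mL=19700/59769, mR=-200/261; mL+mR=-100/229 → advance -1; mR−mL=-65500/59769 → turn -1·90°
n=3: pose=(9,4,E); sL=4/5, sR=100/73; mL=354/365, mR=-100/73; mL+mR=-2/5 → advance -1; mR−mL=-854/365 → turn -1·90°

0 200/169 40/29 3860/4901 -40/29 8 4 S
1 50/37 10/13 45/481 -10/13 8 5 W
2 200/229 200/261 19700/59769 -200/261 9 5 N
3 4/5 100/73 354/365 -100/73 9 4 E
final 8 4 S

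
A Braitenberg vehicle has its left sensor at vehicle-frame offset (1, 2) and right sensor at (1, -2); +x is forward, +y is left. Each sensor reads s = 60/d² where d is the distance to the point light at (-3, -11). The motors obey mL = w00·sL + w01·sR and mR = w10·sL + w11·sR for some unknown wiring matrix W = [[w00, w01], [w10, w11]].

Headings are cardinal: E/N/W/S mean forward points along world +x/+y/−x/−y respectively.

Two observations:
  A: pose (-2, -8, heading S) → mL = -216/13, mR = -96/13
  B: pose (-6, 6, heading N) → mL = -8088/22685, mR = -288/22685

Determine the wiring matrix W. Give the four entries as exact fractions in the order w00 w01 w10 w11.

obs A: pose=(-2,-8,S) → sL=60/13, sR=12, mL=-216/13, mR=-96/13
obs B: pose=(-6,6,N) → sL=60/349, sR=12/65, mL=-8088/22685, mR=-288/22685
sensor matrix S = [[60/13, 12], [60/349, 12/65]]; det S = -71424/58981
solve [mL_A; mL_B] = S·[w00; w01] and [mR_A; mR_B] = S·[w10; w11]:
  w00 = -1, w01 = -1, w10 = 1, w11 = -1

-1 -1 1 -1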